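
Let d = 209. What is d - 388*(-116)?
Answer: 45217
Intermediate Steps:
d - 388*(-116) = 209 - 388*(-116) = 209 + 45008 = 45217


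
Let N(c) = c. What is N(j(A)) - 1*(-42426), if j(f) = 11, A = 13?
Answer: 42437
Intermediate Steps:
N(j(A)) - 1*(-42426) = 11 - 1*(-42426) = 11 + 42426 = 42437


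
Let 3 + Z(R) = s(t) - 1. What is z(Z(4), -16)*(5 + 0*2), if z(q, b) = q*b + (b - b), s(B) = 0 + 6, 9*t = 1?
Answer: -160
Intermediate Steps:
t = ⅑ (t = (⅑)*1 = ⅑ ≈ 0.11111)
s(B) = 6
Z(R) = 2 (Z(R) = -3 + (6 - 1) = -3 + 5 = 2)
z(q, b) = b*q (z(q, b) = b*q + 0 = b*q)
z(Z(4), -16)*(5 + 0*2) = (-16*2)*(5 + 0*2) = -32*(5 + 0) = -32*5 = -160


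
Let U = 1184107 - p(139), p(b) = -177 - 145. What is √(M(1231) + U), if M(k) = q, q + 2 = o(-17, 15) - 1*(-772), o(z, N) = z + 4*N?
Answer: √1185242 ≈ 1088.7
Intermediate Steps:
p(b) = -322
q = 813 (q = -2 + ((-17 + 4*15) - 1*(-772)) = -2 + ((-17 + 60) + 772) = -2 + (43 + 772) = -2 + 815 = 813)
M(k) = 813
U = 1184429 (U = 1184107 - 1*(-322) = 1184107 + 322 = 1184429)
√(M(1231) + U) = √(813 + 1184429) = √1185242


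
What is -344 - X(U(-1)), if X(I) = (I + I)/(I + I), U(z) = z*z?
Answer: -345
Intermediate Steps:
U(z) = z**2
X(I) = 1 (X(I) = (2*I)/((2*I)) = (2*I)*(1/(2*I)) = 1)
-344 - X(U(-1)) = -344 - 1*1 = -344 - 1 = -345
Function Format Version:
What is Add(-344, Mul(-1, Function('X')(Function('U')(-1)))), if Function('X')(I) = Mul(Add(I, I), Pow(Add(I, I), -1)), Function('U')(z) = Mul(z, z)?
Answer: -345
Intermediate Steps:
Function('U')(z) = Pow(z, 2)
Function('X')(I) = 1 (Function('X')(I) = Mul(Mul(2, I), Pow(Mul(2, I), -1)) = Mul(Mul(2, I), Mul(Rational(1, 2), Pow(I, -1))) = 1)
Add(-344, Mul(-1, Function('X')(Function('U')(-1)))) = Add(-344, Mul(-1, 1)) = Add(-344, -1) = -345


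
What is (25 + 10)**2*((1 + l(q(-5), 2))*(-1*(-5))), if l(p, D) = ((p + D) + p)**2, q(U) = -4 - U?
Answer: 104125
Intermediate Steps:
l(p, D) = (D + 2*p)**2 (l(p, D) = ((D + p) + p)**2 = (D + 2*p)**2)
(25 + 10)**2*((1 + l(q(-5), 2))*(-1*(-5))) = (25 + 10)**2*((1 + (2 + 2*(-4 - 1*(-5)))**2)*(-1*(-5))) = 35**2*((1 + (2 + 2*(-4 + 5))**2)*5) = 1225*((1 + (2 + 2*1)**2)*5) = 1225*((1 + (2 + 2)**2)*5) = 1225*((1 + 4**2)*5) = 1225*((1 + 16)*5) = 1225*(17*5) = 1225*85 = 104125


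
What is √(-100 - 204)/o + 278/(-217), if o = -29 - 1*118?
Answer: -278/217 - 4*I*√19/147 ≈ -1.2811 - 0.11861*I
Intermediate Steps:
o = -147 (o = -29 - 118 = -147)
√(-100 - 204)/o + 278/(-217) = √(-100 - 204)/(-147) + 278/(-217) = √(-304)*(-1/147) + 278*(-1/217) = (4*I*√19)*(-1/147) - 278/217 = -4*I*√19/147 - 278/217 = -278/217 - 4*I*√19/147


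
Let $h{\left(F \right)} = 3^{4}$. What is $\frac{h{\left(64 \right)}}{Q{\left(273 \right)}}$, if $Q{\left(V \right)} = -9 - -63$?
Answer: $\frac{3}{2} \approx 1.5$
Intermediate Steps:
$h{\left(F \right)} = 81$
$Q{\left(V \right)} = 54$ ($Q{\left(V \right)} = -9 + 63 = 54$)
$\frac{h{\left(64 \right)}}{Q{\left(273 \right)}} = \frac{81}{54} = 81 \cdot \frac{1}{54} = \frac{3}{2}$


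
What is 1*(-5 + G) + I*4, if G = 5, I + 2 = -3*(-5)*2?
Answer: 112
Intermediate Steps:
I = 28 (I = -2 - 3*(-5)*2 = -2 + 15*2 = -2 + 30 = 28)
1*(-5 + G) + I*4 = 1*(-5 + 5) + 28*4 = 1*0 + 112 = 0 + 112 = 112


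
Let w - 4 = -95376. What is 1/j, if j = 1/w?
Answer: -95372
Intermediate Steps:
w = -95372 (w = 4 - 95376 = -95372)
j = -1/95372 (j = 1/(-95372) = -1/95372 ≈ -1.0485e-5)
1/j = 1/(-1/95372) = -95372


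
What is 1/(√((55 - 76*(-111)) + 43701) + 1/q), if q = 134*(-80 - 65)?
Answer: 19430/19703779580799 + 1510099600*√3262/19703779580799 ≈ 0.0043772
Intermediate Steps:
q = -19430 (q = 134*(-145) = -19430)
1/(√((55 - 76*(-111)) + 43701) + 1/q) = 1/(√((55 - 76*(-111)) + 43701) + 1/(-19430)) = 1/(√((55 + 8436) + 43701) - 1/19430) = 1/(√(8491 + 43701) - 1/19430) = 1/(√52192 - 1/19430) = 1/(4*√3262 - 1/19430) = 1/(-1/19430 + 4*√3262)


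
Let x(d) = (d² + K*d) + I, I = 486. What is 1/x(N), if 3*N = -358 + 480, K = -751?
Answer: -9/255608 ≈ -3.5210e-5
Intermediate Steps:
N = 122/3 (N = (-358 + 480)/3 = (⅓)*122 = 122/3 ≈ 40.667)
x(d) = 486 + d² - 751*d (x(d) = (d² - 751*d) + 486 = 486 + d² - 751*d)
1/x(N) = 1/(486 + (122/3)² - 751*122/3) = 1/(486 + 14884/9 - 91622/3) = 1/(-255608/9) = -9/255608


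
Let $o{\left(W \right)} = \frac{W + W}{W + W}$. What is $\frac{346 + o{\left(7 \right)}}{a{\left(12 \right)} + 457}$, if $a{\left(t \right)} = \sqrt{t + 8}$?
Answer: $\frac{158579}{208829} - \frac{694 \sqrt{5}}{208829} \approx 0.75194$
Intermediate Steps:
$o{\left(W \right)} = 1$ ($o{\left(W \right)} = \frac{2 W}{2 W} = 2 W \frac{1}{2 W} = 1$)
$a{\left(t \right)} = \sqrt{8 + t}$
$\frac{346 + o{\left(7 \right)}}{a{\left(12 \right)} + 457} = \frac{346 + 1}{\sqrt{8 + 12} + 457} = \frac{347}{\sqrt{20} + 457} = \frac{347}{2 \sqrt{5} + 457} = \frac{347}{457 + 2 \sqrt{5}}$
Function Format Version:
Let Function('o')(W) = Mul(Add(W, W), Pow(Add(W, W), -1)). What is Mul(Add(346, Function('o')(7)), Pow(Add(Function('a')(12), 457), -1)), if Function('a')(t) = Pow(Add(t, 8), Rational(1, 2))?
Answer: Add(Rational(158579, 208829), Mul(Rational(-694, 208829), Pow(5, Rational(1, 2)))) ≈ 0.75194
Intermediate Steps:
Function('o')(W) = 1 (Function('o')(W) = Mul(Mul(2, W), Pow(Mul(2, W), -1)) = Mul(Mul(2, W), Mul(Rational(1, 2), Pow(W, -1))) = 1)
Function('a')(t) = Pow(Add(8, t), Rational(1, 2))
Mul(Add(346, Function('o')(7)), Pow(Add(Function('a')(12), 457), -1)) = Mul(Add(346, 1), Pow(Add(Pow(Add(8, 12), Rational(1, 2)), 457), -1)) = Mul(347, Pow(Add(Pow(20, Rational(1, 2)), 457), -1)) = Mul(347, Pow(Add(Mul(2, Pow(5, Rational(1, 2))), 457), -1)) = Mul(347, Pow(Add(457, Mul(2, Pow(5, Rational(1, 2)))), -1))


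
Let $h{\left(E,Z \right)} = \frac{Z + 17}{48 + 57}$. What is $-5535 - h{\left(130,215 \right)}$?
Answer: $- \frac{581407}{105} \approx -5537.2$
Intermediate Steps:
$h{\left(E,Z \right)} = \frac{17}{105} + \frac{Z}{105}$ ($h{\left(E,Z \right)} = \frac{17 + Z}{105} = \left(17 + Z\right) \frac{1}{105} = \frac{17}{105} + \frac{Z}{105}$)
$-5535 - h{\left(130,215 \right)} = -5535 - \left(\frac{17}{105} + \frac{1}{105} \cdot 215\right) = -5535 - \left(\frac{17}{105} + \frac{43}{21}\right) = -5535 - \frac{232}{105} = - \frac{581407}{105}$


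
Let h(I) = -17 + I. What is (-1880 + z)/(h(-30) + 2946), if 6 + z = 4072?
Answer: 2186/2899 ≈ 0.75405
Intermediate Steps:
z = 4066 (z = -6 + 4072 = 4066)
(-1880 + z)/(h(-30) + 2946) = (-1880 + 4066)/((-17 - 30) + 2946) = 2186/(-47 + 2946) = 2186/2899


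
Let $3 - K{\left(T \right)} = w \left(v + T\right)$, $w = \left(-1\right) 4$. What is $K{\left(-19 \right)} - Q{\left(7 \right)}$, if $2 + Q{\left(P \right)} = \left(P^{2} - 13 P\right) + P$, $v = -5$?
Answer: $-56$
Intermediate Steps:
$w = -4$
$Q{\left(P \right)} = -2 + P^{2} - 12 P$ ($Q{\left(P \right)} = -2 + \left(\left(P^{2} - 13 P\right) + P\right) = -2 + \left(P^{2} - 12 P\right) = -2 + P^{2} - 12 P$)
$K{\left(T \right)} = -17 + 4 T$ ($K{\left(T \right)} = 3 - - 4 \left(-5 + T\right) = 3 - \left(20 - 4 T\right) = 3 + \left(-20 + 4 T\right) = -17 + 4 T$)
$K{\left(-19 \right)} - Q{\left(7 \right)} = \left(-17 + 4 \left(-19\right)\right) - \left(-2 + 7^{2} - 84\right) = \left(-17 - 76\right) - \left(-2 + 49 - 84\right) = -93 - -37 = -93 + 37 = -56$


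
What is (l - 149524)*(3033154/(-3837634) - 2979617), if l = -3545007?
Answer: 21122894558360396646/1918817 ≈ 1.1008e+13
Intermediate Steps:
(l - 149524)*(3033154/(-3837634) - 2979617) = (-3545007 - 149524)*(3033154/(-3837634) - 2979617) = -3694531*(3033154*(-1/3837634) - 2979617) = -3694531*(-1516577/1918817 - 2979617) = -3694531*(-5717341269666/1918817) = 21122894558360396646/1918817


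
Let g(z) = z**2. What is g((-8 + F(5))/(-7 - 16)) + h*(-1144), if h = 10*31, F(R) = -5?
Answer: -187604391/529 ≈ -3.5464e+5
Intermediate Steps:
h = 310
g((-8 + F(5))/(-7 - 16)) + h*(-1144) = ((-8 - 5)/(-7 - 16))**2 + 310*(-1144) = (-13/(-23))**2 - 354640 = (-13*(-1/23))**2 - 354640 = (13/23)**2 - 354640 = 169/529 - 354640 = -187604391/529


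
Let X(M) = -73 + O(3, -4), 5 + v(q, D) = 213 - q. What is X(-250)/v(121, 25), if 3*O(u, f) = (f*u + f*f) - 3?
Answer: -218/261 ≈ -0.83525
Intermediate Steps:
O(u, f) = -1 + f**2/3 + f*u/3 (O(u, f) = ((f*u + f*f) - 3)/3 = ((f*u + f**2) - 3)/3 = ((f**2 + f*u) - 3)/3 = (-3 + f**2 + f*u)/3 = -1 + f**2/3 + f*u/3)
v(q, D) = 208 - q (v(q, D) = -5 + (213 - q) = 208 - q)
X(M) = -218/3 (X(M) = -73 + (-1 + (1/3)*(-4)**2 + (1/3)*(-4)*3) = -73 + (-1 + (1/3)*16 - 4) = -73 + (-1 + 16/3 - 4) = -73 + 1/3 = -218/3)
X(-250)/v(121, 25) = -218/(3*(208 - 1*121)) = -218/(3*(208 - 121)) = -218/3/87 = -218/3*1/87 = -218/261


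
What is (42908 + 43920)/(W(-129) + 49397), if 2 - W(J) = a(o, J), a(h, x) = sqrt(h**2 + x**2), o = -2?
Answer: 1072304093/610061139 + 21707*sqrt(16645)/610061139 ≈ 1.7623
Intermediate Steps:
W(J) = 2 - sqrt(4 + J**2) (W(J) = 2 - sqrt((-2)**2 + J**2) = 2 - sqrt(4 + J**2))
(42908 + 43920)/(W(-129) + 49397) = (42908 + 43920)/((2 - sqrt(4 + (-129)**2)) + 49397) = 86828/((2 - sqrt(4 + 16641)) + 49397) = 86828/((2 - sqrt(16645)) + 49397) = 86828/(49399 - sqrt(16645))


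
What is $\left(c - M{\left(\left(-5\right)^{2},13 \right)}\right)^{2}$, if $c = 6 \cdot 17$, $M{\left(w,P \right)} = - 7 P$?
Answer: $37249$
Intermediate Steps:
$c = 102$
$\left(c - M{\left(\left(-5\right)^{2},13 \right)}\right)^{2} = \left(102 - \left(-7\right) 13\right)^{2} = \left(102 - -91\right)^{2} = \left(102 + 91\right)^{2} = 193^{2} = 37249$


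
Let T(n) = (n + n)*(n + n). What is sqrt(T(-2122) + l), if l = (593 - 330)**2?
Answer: sqrt(18080705) ≈ 4252.1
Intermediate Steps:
T(n) = 4*n**2 (T(n) = (2*n)*(2*n) = 4*n**2)
l = 69169 (l = 263**2 = 69169)
sqrt(T(-2122) + l) = sqrt(4*(-2122)**2 + 69169) = sqrt(4*4502884 + 69169) = sqrt(18011536 + 69169) = sqrt(18080705)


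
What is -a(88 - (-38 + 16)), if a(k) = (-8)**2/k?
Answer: -32/55 ≈ -0.58182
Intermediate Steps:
a(k) = 64/k
-a(88 - (-38 + 16)) = -64/(88 - (-38 + 16)) = -64/(88 - 1*(-22)) = -64/(88 + 22) = -64/110 = -1*32/55 = -32/55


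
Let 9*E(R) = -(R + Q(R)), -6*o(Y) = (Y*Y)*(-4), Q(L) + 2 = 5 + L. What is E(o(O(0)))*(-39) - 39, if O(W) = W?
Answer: -26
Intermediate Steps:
Q(L) = 3 + L (Q(L) = -2 + (5 + L) = 3 + L)
o(Y) = 2*Y²/3 (o(Y) = -Y*Y*(-4)/6 = -Y²*(-4)/6 = -(-2)*Y²/3 = 2*Y²/3)
E(R) = -⅓ - 2*R/9 (E(R) = (-(R + (3 + R)))/9 = (-(3 + 2*R))/9 = (-3 - 2*R)/9 = -⅓ - 2*R/9)
E(o(O(0)))*(-39) - 39 = (-⅓ - 4*0²/27)*(-39) - 39 = (-⅓ - 4*0/27)*(-39) - 39 = (-⅓ - 2/9*0)*(-39) - 39 = (-⅓ + 0)*(-39) - 39 = -⅓*(-39) - 39 = 13 - 39 = -26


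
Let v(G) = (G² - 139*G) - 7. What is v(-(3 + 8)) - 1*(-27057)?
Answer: 28700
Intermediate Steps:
v(G) = -7 + G² - 139*G
v(-(3 + 8)) - 1*(-27057) = (-7 + (-(3 + 8))² - (-139)*(3 + 8)) - 1*(-27057) = (-7 + (-1*11)² - (-139)*11) + 27057 = (-7 + (-11)² - 139*(-11)) + 27057 = (-7 + 121 + 1529) + 27057 = 1643 + 27057 = 28700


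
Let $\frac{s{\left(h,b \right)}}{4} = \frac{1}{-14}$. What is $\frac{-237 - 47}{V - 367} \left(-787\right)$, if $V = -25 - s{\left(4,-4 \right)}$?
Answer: $- \frac{782278}{1371} \approx -570.59$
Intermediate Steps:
$s{\left(h,b \right)} = - \frac{2}{7}$ ($s{\left(h,b \right)} = \frac{4}{-14} = 4 \left(- \frac{1}{14}\right) = - \frac{2}{7}$)
$V = - \frac{173}{7}$ ($V = -25 - - \frac{2}{7} = -25 + \frac{2}{7} = - \frac{173}{7} \approx -24.714$)
$\frac{-237 - 47}{V - 367} \left(-787\right) = \frac{-237 - 47}{- \frac{173}{7} - 367} \left(-787\right) = - \frac{284}{- \frac{2742}{7}} \left(-787\right) = \left(-284\right) \left(- \frac{7}{2742}\right) \left(-787\right) = \frac{994}{1371} \left(-787\right) = - \frac{782278}{1371}$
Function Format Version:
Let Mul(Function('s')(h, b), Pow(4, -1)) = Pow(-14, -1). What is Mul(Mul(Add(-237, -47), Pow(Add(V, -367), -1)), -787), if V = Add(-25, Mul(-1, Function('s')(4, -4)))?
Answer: Rational(-782278, 1371) ≈ -570.59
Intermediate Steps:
Function('s')(h, b) = Rational(-2, 7) (Function('s')(h, b) = Mul(4, Pow(-14, -1)) = Mul(4, Rational(-1, 14)) = Rational(-2, 7))
V = Rational(-173, 7) (V = Add(-25, Mul(-1, Rational(-2, 7))) = Add(-25, Rational(2, 7)) = Rational(-173, 7) ≈ -24.714)
Mul(Mul(Add(-237, -47), Pow(Add(V, -367), -1)), -787) = Mul(Mul(Add(-237, -47), Pow(Add(Rational(-173, 7), -367), -1)), -787) = Mul(Mul(-284, Pow(Rational(-2742, 7), -1)), -787) = Mul(Mul(-284, Rational(-7, 2742)), -787) = Mul(Rational(994, 1371), -787) = Rational(-782278, 1371)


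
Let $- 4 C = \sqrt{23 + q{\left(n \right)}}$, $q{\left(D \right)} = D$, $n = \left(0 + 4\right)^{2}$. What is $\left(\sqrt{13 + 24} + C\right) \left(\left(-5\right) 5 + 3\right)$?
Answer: $- 22 \sqrt{37} + \frac{11 \sqrt{39}}{2} \approx -99.473$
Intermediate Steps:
$n = 16$ ($n = 4^{2} = 16$)
$C = - \frac{\sqrt{39}}{4}$ ($C = - \frac{\sqrt{23 + 16}}{4} = - \frac{\sqrt{39}}{4} \approx -1.5612$)
$\left(\sqrt{13 + 24} + C\right) \left(\left(-5\right) 5 + 3\right) = \left(\sqrt{13 + 24} - \frac{\sqrt{39}}{4}\right) \left(\left(-5\right) 5 + 3\right) = \left(\sqrt{37} - \frac{\sqrt{39}}{4}\right) \left(-25 + 3\right) = \left(\sqrt{37} - \frac{\sqrt{39}}{4}\right) \left(-22\right) = - 22 \sqrt{37} + \frac{11 \sqrt{39}}{2}$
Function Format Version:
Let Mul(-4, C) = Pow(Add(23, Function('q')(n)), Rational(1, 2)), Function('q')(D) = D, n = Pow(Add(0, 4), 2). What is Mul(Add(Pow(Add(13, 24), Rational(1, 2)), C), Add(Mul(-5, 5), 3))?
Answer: Add(Mul(-22, Pow(37, Rational(1, 2))), Mul(Rational(11, 2), Pow(39, Rational(1, 2)))) ≈ -99.473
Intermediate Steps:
n = 16 (n = Pow(4, 2) = 16)
C = Mul(Rational(-1, 4), Pow(39, Rational(1, 2))) (C = Mul(Rational(-1, 4), Pow(Add(23, 16), Rational(1, 2))) = Mul(Rational(-1, 4), Pow(39, Rational(1, 2))) ≈ -1.5612)
Mul(Add(Pow(Add(13, 24), Rational(1, 2)), C), Add(Mul(-5, 5), 3)) = Mul(Add(Pow(Add(13, 24), Rational(1, 2)), Mul(Rational(-1, 4), Pow(39, Rational(1, 2)))), Add(Mul(-5, 5), 3)) = Mul(Add(Pow(37, Rational(1, 2)), Mul(Rational(-1, 4), Pow(39, Rational(1, 2)))), Add(-25, 3)) = Mul(Add(Pow(37, Rational(1, 2)), Mul(Rational(-1, 4), Pow(39, Rational(1, 2)))), -22) = Add(Mul(-22, Pow(37, Rational(1, 2))), Mul(Rational(11, 2), Pow(39, Rational(1, 2))))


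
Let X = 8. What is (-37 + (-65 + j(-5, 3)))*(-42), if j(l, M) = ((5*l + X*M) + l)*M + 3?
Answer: 4914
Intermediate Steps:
j(l, M) = 3 + M*(6*l + 8*M) (j(l, M) = ((5*l + 8*M) + l)*M + 3 = (6*l + 8*M)*M + 3 = M*(6*l + 8*M) + 3 = 3 + M*(6*l + 8*M))
(-37 + (-65 + j(-5, 3)))*(-42) = (-37 + (-65 + (3 + 8*3² + 6*3*(-5))))*(-42) = (-37 + (-65 + (3 + 8*9 - 90)))*(-42) = (-37 + (-65 + (3 + 72 - 90)))*(-42) = (-37 + (-65 - 15))*(-42) = (-37 - 80)*(-42) = -117*(-42) = 4914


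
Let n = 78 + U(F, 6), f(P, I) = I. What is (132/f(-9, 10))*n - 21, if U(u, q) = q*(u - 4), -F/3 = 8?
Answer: -1209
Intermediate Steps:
F = -24 (F = -3*8 = -24)
U(u, q) = q*(-4 + u)
n = -90 (n = 78 + 6*(-4 - 24) = 78 + 6*(-28) = 78 - 168 = -90)
(132/f(-9, 10))*n - 21 = (132/10)*(-90) - 21 = (132*(⅒))*(-90) - 21 = (66/5)*(-90) - 21 = -1188 - 21 = -1209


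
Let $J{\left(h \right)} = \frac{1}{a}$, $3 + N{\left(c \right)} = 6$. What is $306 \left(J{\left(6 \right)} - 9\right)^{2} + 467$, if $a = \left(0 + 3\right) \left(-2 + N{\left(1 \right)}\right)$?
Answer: $23451$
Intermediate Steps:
$N{\left(c \right)} = 3$ ($N{\left(c \right)} = -3 + 6 = 3$)
$a = 3$ ($a = \left(0 + 3\right) \left(-2 + 3\right) = 3 \cdot 1 = 3$)
$J{\left(h \right)} = \frac{1}{3}$
$306 \left(J{\left(6 \right)} - 9\right)^{2} + 467 = 306 \left(\frac{1}{3} - 9\right)^{2} + 467 = 306 \left(- \frac{26}{3}\right)^{2} + 467 = 306 \cdot \frac{676}{9} + 467 = 22984 + 467 = 23451$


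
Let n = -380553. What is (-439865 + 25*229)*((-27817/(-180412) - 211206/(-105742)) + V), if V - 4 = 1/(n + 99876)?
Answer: -36479451401599442125/13659465334749 ≈ -2.6706e+6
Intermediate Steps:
V = 1122707/280677 (V = 4 + 1/(-380553 + 99876) = 4 + 1/(-280677) = 4 - 1/280677 = 1122707/280677 ≈ 4.0000)
(-439865 + 25*229)*((-27817/(-180412) - 211206/(-105742)) + V) = (-439865 + 25*229)*((-27817/(-180412) - 211206/(-105742)) + 1122707/280677) = (-439865 + 5725)*((-27817*(-1/180412) - 211206*(-1/105742)) + 1122707/280677) = -434140*((27817/180412 + 105603/52871) + 1122707/280677) = -434140*(20522761043/9538562852 + 1122707/280677) = -434140*16469278285146475/2677255205610804 = -36479451401599442125/13659465334749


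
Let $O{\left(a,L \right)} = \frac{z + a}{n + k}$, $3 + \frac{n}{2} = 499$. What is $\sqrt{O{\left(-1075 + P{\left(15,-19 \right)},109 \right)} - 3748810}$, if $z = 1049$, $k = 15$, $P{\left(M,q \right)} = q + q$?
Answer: $\frac{i \sqrt{3801477096138}}{1007} \approx 1936.2 i$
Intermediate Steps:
$n = 992$ ($n = -6 + 2 \cdot 499 = -6 + 998 = 992$)
$P{\left(M,q \right)} = 2 q$
$O{\left(a,L \right)} = \frac{1049}{1007} + \frac{a}{1007}$ ($O{\left(a,L \right)} = \frac{1049 + a}{992 + 15} = \frac{1049 + a}{1007} = \left(1049 + a\right) \frac{1}{1007} = \frac{1049}{1007} + \frac{a}{1007}$)
$\sqrt{O{\left(-1075 + P{\left(15,-19 \right)},109 \right)} - 3748810} = \sqrt{\left(\frac{1049}{1007} + \frac{-1075 + 2 \left(-19\right)}{1007}\right) - 3748810} = \sqrt{\left(\frac{1049}{1007} + \frac{-1075 - 38}{1007}\right) - 3748810} = \sqrt{\left(\frac{1049}{1007} + \frac{1}{1007} \left(-1113\right)\right) - 3748810} = \sqrt{\left(\frac{1049}{1007} - \frac{21}{19}\right) - 3748810} = \sqrt{- \frac{64}{1007} - 3748810} = \sqrt{- \frac{3775051734}{1007}} = \frac{i \sqrt{3801477096138}}{1007}$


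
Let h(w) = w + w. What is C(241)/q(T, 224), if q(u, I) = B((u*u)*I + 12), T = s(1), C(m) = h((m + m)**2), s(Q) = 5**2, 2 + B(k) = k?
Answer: 232324/70005 ≈ 3.3187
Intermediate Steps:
B(k) = -2 + k
h(w) = 2*w
s(Q) = 25
C(m) = 8*m**2 (C(m) = 2*(m + m)**2 = 2*(2*m)**2 = 2*(4*m**2) = 8*m**2)
T = 25
q(u, I) = 10 + I*u**2 (q(u, I) = -2 + ((u*u)*I + 12) = -2 + (u**2*I + 12) = -2 + (I*u**2 + 12) = -2 + (12 + I*u**2) = 10 + I*u**2)
C(241)/q(T, 224) = (8*241**2)/(10 + 224*25**2) = (8*58081)/(10 + 224*625) = 464648/(10 + 140000) = 464648/140010 = 464648*(1/140010) = 232324/70005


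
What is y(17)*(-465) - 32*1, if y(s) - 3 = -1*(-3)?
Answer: -2822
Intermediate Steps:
y(s) = 6 (y(s) = 3 - 1*(-3) = 3 + 3 = 6)
y(17)*(-465) - 32*1 = 6*(-465) - 32*1 = -2790 - 32 = -2822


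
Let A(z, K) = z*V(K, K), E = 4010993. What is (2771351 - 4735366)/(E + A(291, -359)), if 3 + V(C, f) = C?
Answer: -1964015/3905651 ≈ -0.50286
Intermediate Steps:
V(C, f) = -3 + C
A(z, K) = z*(-3 + K)
(2771351 - 4735366)/(E + A(291, -359)) = (2771351 - 4735366)/(4010993 + 291*(-3 - 359)) = -1964015/(4010993 + 291*(-362)) = -1964015/(4010993 - 105342) = -1964015/3905651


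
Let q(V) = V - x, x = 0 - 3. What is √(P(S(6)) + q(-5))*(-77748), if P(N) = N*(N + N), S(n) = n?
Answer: -77748*√70 ≈ -6.5049e+5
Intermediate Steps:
x = -3
P(N) = 2*N² (P(N) = N*(2*N) = 2*N²)
q(V) = 3 + V (q(V) = V - 1*(-3) = V + 3 = 3 + V)
√(P(S(6)) + q(-5))*(-77748) = √(2*6² + (3 - 5))*(-77748) = √(2*36 - 2)*(-77748) = √(72 - 2)*(-77748) = √70*(-77748) = -77748*√70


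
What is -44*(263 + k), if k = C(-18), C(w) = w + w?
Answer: -9988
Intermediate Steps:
C(w) = 2*w
k = -36 (k = 2*(-18) = -36)
-44*(263 + k) = -44*(263 - 36) = -44*227 = -9988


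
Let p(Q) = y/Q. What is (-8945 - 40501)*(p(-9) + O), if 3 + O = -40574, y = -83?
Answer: 2005914340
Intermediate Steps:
p(Q) = -83/Q
O = -40577 (O = -3 - 40574 = -40577)
(-8945 - 40501)*(p(-9) + O) = (-8945 - 40501)*(-83/(-9) - 40577) = -49446*(-83*(-⅑) - 40577) = -49446*(83/9 - 40577) = -49446*(-365110/9) = 2005914340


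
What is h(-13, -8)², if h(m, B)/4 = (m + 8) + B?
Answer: 2704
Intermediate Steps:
h(m, B) = 32 + 4*B + 4*m (h(m, B) = 4*((m + 8) + B) = 4*((8 + m) + B) = 4*(8 + B + m) = 32 + 4*B + 4*m)
h(-13, -8)² = (32 + 4*(-8) + 4*(-13))² = (32 - 32 - 52)² = (-52)² = 2704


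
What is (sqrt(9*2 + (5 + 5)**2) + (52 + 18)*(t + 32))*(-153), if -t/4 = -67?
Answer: -3213000 - 153*sqrt(118) ≈ -3.2147e+6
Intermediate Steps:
t = 268 (t = -4*(-67) = 268)
(sqrt(9*2 + (5 + 5)**2) + (52 + 18)*(t + 32))*(-153) = (sqrt(9*2 + (5 + 5)**2) + (52 + 18)*(268 + 32))*(-153) = (sqrt(18 + 10**2) + 70*300)*(-153) = (sqrt(18 + 100) + 21000)*(-153) = (sqrt(118) + 21000)*(-153) = (21000 + sqrt(118))*(-153) = -3213000 - 153*sqrt(118)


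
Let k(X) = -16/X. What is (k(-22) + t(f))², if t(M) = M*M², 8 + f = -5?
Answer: 583657281/121 ≈ 4.8236e+6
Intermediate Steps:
f = -13 (f = -8 - 5 = -13)
t(M) = M³
(k(-22) + t(f))² = (-16/(-22) + (-13)³)² = (-16*(-1/22) - 2197)² = (8/11 - 2197)² = (-24159/11)² = 583657281/121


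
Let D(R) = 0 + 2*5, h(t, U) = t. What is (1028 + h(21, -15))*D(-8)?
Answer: 10490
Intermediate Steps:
D(R) = 10 (D(R) = 0 + 10 = 10)
(1028 + h(21, -15))*D(-8) = (1028 + 21)*10 = 1049*10 = 10490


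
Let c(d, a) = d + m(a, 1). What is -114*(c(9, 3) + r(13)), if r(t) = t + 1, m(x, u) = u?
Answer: -2736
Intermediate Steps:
c(d, a) = 1 + d (c(d, a) = d + 1 = 1 + d)
r(t) = 1 + t
-114*(c(9, 3) + r(13)) = -114*((1 + 9) + (1 + 13)) = -114*(10 + 14) = -114*24 = -2736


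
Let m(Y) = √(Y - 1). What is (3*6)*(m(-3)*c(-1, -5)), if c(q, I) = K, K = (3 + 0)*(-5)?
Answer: -540*I ≈ -540.0*I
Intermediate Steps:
K = -15 (K = 3*(-5) = -15)
c(q, I) = -15
m(Y) = √(-1 + Y)
(3*6)*(m(-3)*c(-1, -5)) = (3*6)*(√(-1 - 3)*(-15)) = 18*(√(-4)*(-15)) = 18*((2*I)*(-15)) = 18*(-30*I) = -540*I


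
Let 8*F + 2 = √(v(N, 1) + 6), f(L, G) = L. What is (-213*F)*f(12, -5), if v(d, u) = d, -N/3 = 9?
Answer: 639 - 639*I*√21/2 ≈ 639.0 - 1464.1*I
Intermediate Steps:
N = -27 (N = -3*9 = -27)
F = -¼ + I*√21/8 (F = -¼ + √(-27 + 6)/8 = -¼ + √(-21)/8 = -¼ + (I*√21)/8 = -¼ + I*√21/8 ≈ -0.25 + 0.57282*I)
(-213*F)*f(12, -5) = -213*(-¼ + I*√21/8)*12 = (213/4 - 213*I*√21/8)*12 = 639 - 639*I*√21/2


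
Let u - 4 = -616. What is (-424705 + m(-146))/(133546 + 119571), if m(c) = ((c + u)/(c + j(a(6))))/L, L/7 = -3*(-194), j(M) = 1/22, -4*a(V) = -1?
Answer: -2777913428597/1655589445419 ≈ -1.6779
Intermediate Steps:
a(V) = ¼ (a(V) = -¼*(-1) = ¼)
j(M) = 1/22
u = -612 (u = 4 - 616 = -612)
L = 4074 (L = 7*(-3*(-194)) = 7*582 = 4074)
m(c) = (-612 + c)/(4074*(1/22 + c)) (m(c) = ((c - 612)/(c + 1/22))/4074 = ((-612 + c)/(1/22 + c))*(1/4074) = (-612 + c)/(4074*(1/22 + c)))
(-424705 + m(-146))/(133546 + 119571) = (-424705 + 11*(-612 - 146)/(2037*(1 + 22*(-146))))/(133546 + 119571) = (-424705 + (11/2037)*(-758)/(1 - 3212))/253117 = (-424705 + (11/2037)*(-758)/(-3211))*(1/253117) = (-424705 + (11/2037)*(-1/3211)*(-758))*(1/253117) = (-424705 + 8338/6540807)*(1/253117) = -2777913428597/6540807*1/253117 = -2777913428597/1655589445419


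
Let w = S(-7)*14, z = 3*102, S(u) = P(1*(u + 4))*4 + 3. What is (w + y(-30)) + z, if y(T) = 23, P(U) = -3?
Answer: 203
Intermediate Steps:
S(u) = -9 (S(u) = -3*4 + 3 = -12 + 3 = -9)
z = 306
w = -126 (w = -9*14 = -126)
(w + y(-30)) + z = (-126 + 23) + 306 = -103 + 306 = 203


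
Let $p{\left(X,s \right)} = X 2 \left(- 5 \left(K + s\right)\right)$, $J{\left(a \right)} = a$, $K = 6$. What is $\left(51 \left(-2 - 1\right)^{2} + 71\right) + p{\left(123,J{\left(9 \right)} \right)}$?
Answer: $-17920$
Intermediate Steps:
$p{\left(X,s \right)} = 2 X \left(-30 - 5 s\right)$ ($p{\left(X,s \right)} = X 2 \left(- 5 \left(6 + s\right)\right) = 2 X \left(-30 - 5 s\right)$)
$\left(51 \left(-2 - 1\right)^{2} + 71\right) + p{\left(123,J{\left(9 \right)} \right)} = \left(51 \left(-2 - 1\right)^{2} + 71\right) - 1230 \left(6 + 9\right) = \left(51 \left(-3\right)^{2} + 71\right) - 1230 \cdot 15 = \left(51 \cdot 9 + 71\right) - 18450 = \left(459 + 71\right) - 18450 = 530 - 18450 = -17920$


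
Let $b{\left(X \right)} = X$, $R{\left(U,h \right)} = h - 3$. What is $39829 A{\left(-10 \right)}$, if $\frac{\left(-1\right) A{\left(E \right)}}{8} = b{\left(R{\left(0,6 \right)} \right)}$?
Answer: $-955896$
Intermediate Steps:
$R{\left(U,h \right)} = -3 + h$
$A{\left(E \right)} = -24$ ($A{\left(E \right)} = - 8 \left(-3 + 6\right) = \left(-8\right) 3 = -24$)
$39829 A{\left(-10 \right)} = 39829 \left(-24\right) = -955896$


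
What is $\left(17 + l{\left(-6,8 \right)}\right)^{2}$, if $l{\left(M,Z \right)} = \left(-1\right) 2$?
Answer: $225$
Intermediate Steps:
$l{\left(M,Z \right)} = -2$
$\left(17 + l{\left(-6,8 \right)}\right)^{2} = \left(17 - 2\right)^{2} = 15^{2} = 225$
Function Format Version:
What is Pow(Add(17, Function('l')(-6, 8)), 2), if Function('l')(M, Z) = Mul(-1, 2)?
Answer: 225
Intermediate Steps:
Function('l')(M, Z) = -2
Pow(Add(17, Function('l')(-6, 8)), 2) = Pow(Add(17, -2), 2) = Pow(15, 2) = 225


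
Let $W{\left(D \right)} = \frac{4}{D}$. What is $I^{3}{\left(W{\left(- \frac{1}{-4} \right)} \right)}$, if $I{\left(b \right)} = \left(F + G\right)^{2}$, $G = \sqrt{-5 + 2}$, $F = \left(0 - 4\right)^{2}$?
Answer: $\left(16 + i \sqrt{3}\right)^{6} \approx 1.3863 \cdot 10^{7} + 1.0473 \cdot 10^{7} i$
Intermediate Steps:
$F = 16$ ($F = \left(-4\right)^{2} = 16$)
$G = i \sqrt{3}$ ($G = \sqrt{-3} = i \sqrt{3} \approx 1.732 i$)
$I{\left(b \right)} = \left(16 + i \sqrt{3}\right)^{2}$
$I^{3}{\left(W{\left(- \frac{1}{-4} \right)} \right)} = \left(\left(16 + i \sqrt{3}\right)^{2}\right)^{3} = \left(16 + i \sqrt{3}\right)^{6}$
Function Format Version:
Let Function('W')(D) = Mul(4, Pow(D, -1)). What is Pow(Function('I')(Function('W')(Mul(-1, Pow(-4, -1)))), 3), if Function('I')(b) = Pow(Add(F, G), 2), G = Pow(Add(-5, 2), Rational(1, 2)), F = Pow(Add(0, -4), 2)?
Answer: Pow(Add(16, Mul(I, Pow(3, Rational(1, 2)))), 6) ≈ Add(1.3863e+7, Mul(1.0473e+7, I))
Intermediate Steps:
F = 16 (F = Pow(-4, 2) = 16)
G = Mul(I, Pow(3, Rational(1, 2))) (G = Pow(-3, Rational(1, 2)) = Mul(I, Pow(3, Rational(1, 2))) ≈ Mul(1.7320, I))
Function('I')(b) = Pow(Add(16, Mul(I, Pow(3, Rational(1, 2)))), 2)
Pow(Function('I')(Function('W')(Mul(-1, Pow(-4, -1)))), 3) = Pow(Pow(Add(16, Mul(I, Pow(3, Rational(1, 2)))), 2), 3) = Pow(Add(16, Mul(I, Pow(3, Rational(1, 2)))), 6)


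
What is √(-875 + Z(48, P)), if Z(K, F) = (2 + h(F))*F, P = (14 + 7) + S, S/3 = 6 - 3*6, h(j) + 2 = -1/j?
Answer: 2*I*√219 ≈ 29.597*I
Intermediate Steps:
h(j) = -2 - 1/j
S = -36 (S = 3*(6 - 3*6) = 3*(6 - 18) = 3*(-12) = -36)
P = -15 (P = (14 + 7) - 36 = 21 - 36 = -15)
Z(K, F) = -1 (Z(K, F) = (2 + (-2 - 1/F))*F = (-1/F)*F = -1)
√(-875 + Z(48, P)) = √(-875 - 1) = √(-876) = 2*I*√219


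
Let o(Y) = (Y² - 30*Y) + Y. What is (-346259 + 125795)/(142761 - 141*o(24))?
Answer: -73488/53227 ≈ -1.3807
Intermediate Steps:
o(Y) = Y² - 29*Y
(-346259 + 125795)/(142761 - 141*o(24)) = (-346259 + 125795)/(142761 - 3384*(-29 + 24)) = -220464/(142761 - 3384*(-5)) = -220464/(142761 - 141*(-120)) = -220464/(142761 + 16920) = -220464/159681 = -220464*1/159681 = -73488/53227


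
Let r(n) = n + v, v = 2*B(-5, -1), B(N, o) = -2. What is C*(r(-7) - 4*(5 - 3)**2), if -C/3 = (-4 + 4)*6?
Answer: 0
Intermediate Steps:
C = 0 (C = -3*(-4 + 4)*6 = -0*6 = -3*0 = 0)
v = -4 (v = 2*(-2) = -4)
r(n) = -4 + n (r(n) = n - 4 = -4 + n)
C*(r(-7) - 4*(5 - 3)**2) = 0*((-4 - 7) - 4*(5 - 3)**2) = 0*(-11 - 4*2**2) = 0*(-11 - 4*4) = 0*(-11 - 16) = 0*(-27) = 0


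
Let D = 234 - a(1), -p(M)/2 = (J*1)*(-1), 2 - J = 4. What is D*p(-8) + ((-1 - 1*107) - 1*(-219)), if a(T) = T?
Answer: -821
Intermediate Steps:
J = -2 (J = 2 - 1*4 = 2 - 4 = -2)
p(M) = -4 (p(M) = -2*(-2*1)*(-1) = -(-4)*(-1) = -2*2 = -4)
D = 233 (D = 234 - 1*1 = 234 - 1 = 233)
D*p(-8) + ((-1 - 1*107) - 1*(-219)) = 233*(-4) + ((-1 - 1*107) - 1*(-219)) = -932 + ((-1 - 107) + 219) = -932 + (-108 + 219) = -932 + 111 = -821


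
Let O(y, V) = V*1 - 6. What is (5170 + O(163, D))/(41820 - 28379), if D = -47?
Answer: 5117/13441 ≈ 0.38070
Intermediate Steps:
O(y, V) = -6 + V (O(y, V) = V - 6 = -6 + V)
(5170 + O(163, D))/(41820 - 28379) = (5170 + (-6 - 47))/(41820 - 28379) = (5170 - 53)/13441 = 5117*(1/13441) = 5117/13441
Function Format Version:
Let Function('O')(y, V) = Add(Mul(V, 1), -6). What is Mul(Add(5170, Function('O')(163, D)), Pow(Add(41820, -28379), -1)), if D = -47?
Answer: Rational(5117, 13441) ≈ 0.38070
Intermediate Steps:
Function('O')(y, V) = Add(-6, V) (Function('O')(y, V) = Add(V, -6) = Add(-6, V))
Mul(Add(5170, Function('O')(163, D)), Pow(Add(41820, -28379), -1)) = Mul(Add(5170, Add(-6, -47)), Pow(Add(41820, -28379), -1)) = Mul(Add(5170, -53), Pow(13441, -1)) = Mul(5117, Rational(1, 13441)) = Rational(5117, 13441)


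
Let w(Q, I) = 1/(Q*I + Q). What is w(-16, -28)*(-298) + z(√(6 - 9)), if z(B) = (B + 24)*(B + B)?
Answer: -1445/216 + 48*I*√3 ≈ -6.6898 + 83.138*I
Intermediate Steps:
z(B) = 2*B*(24 + B) (z(B) = (24 + B)*(2*B) = 2*B*(24 + B))
w(Q, I) = 1/(Q + I*Q) (w(Q, I) = 1/(I*Q + Q) = 1/(Q + I*Q))
w(-16, -28)*(-298) + z(√(6 - 9)) = (1/((-16)*(1 - 28)))*(-298) + 2*√(6 - 9)*(24 + √(6 - 9)) = -1/16/(-27)*(-298) + 2*√(-3)*(24 + √(-3)) = -1/16*(-1/27)*(-298) + 2*(I*√3)*(24 + I*√3) = (1/432)*(-298) + 2*I*√3*(24 + I*√3) = -149/216 + 2*I*√3*(24 + I*√3)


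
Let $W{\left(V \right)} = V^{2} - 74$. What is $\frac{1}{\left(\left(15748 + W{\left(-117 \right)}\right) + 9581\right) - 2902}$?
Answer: $\frac{1}{36042} \approx 2.7745 \cdot 10^{-5}$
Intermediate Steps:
$W{\left(V \right)} = -74 + V^{2}$ ($W{\left(V \right)} = V^{2} - 74 = -74 + V^{2}$)
$\frac{1}{\left(\left(15748 + W{\left(-117 \right)}\right) + 9581\right) - 2902} = \frac{1}{\left(\left(15748 - \left(74 - \left(-117\right)^{2}\right)\right) + 9581\right) - 2902} = \frac{1}{\left(\left(15748 + \left(-74 + 13689\right)\right) + 9581\right) - 2902} = \frac{1}{\left(\left(15748 + 13615\right) + 9581\right) - 2902} = \frac{1}{\left(29363 + 9581\right) - 2902} = \frac{1}{38944 - 2902} = \frac{1}{36042}$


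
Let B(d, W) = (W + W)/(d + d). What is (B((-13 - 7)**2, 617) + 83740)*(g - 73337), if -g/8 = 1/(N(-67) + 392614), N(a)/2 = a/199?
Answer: -623148400805396859/101467600 ≈ -6.1414e+9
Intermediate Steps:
N(a) = 2*a/199 (N(a) = 2*(a/199) = 2*a/199)
B(d, W) = W/d (B(d, W) = (2*W)/((2*d)) = (2*W)*(1/(2*d)) = W/d)
g = -398/19532513 (g = -8/((2/199)*(-67) + 392614) = -8/(-134/199 + 392614) = -8/78130052/199 = -8*199/78130052 = -398/19532513 ≈ -2.0376e-5)
(B((-13 - 7)**2, 617) + 83740)*(g - 73337) = (617/((-13 - 7)**2) + 83740)*(-398/19532513 - 73337) = (617/((-20)**2) + 83740)*(-1432455906279/19532513) = (617/400 + 83740)*(-1432455906279/19532513) = (33496617/400)*(-1432455906279/19532513) = -623148400805396859/101467600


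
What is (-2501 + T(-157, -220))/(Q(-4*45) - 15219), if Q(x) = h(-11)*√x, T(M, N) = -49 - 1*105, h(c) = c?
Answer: 4489605/25737749 - 19470*I*√5/25737749 ≈ 0.17444 - 0.0016915*I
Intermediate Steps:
T(M, N) = -154 (T(M, N) = -49 - 105 = -154)
Q(x) = -11*√x
(-2501 + T(-157, -220))/(Q(-4*45) - 15219) = (-2501 - 154)/(-11*6*I*√5 - 15219) = -2655/(-66*I*√5 - 15219) = -2655/(-15219 - 66*I*√5)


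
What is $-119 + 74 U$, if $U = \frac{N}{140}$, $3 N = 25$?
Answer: $- \frac{4813}{42} \approx -114.6$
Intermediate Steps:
$N = \frac{25}{3}$ ($N = \frac{1}{3} \cdot 25 = \frac{25}{3} \approx 8.3333$)
$U = \frac{5}{84}$ ($U = \frac{25}{3 \cdot 140} = \frac{25}{3} \cdot \frac{1}{140} = \frac{5}{84} \approx 0.059524$)
$-119 + 74 U = -119 + 74 \cdot \frac{5}{84} = -119 + \frac{185}{42} = - \frac{4813}{42}$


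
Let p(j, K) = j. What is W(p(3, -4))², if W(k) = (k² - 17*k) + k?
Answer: 1521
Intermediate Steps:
W(k) = k² - 16*k
W(p(3, -4))² = (3*(-16 + 3))² = (3*(-13))² = (-39)² = 1521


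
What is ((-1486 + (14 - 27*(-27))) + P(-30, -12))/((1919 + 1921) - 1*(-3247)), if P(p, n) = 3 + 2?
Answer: -738/7087 ≈ -0.10413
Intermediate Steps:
P(p, n) = 5
((-1486 + (14 - 27*(-27))) + P(-30, -12))/((1919 + 1921) - 1*(-3247)) = ((-1486 + (14 - 27*(-27))) + 5)/((1919 + 1921) - 1*(-3247)) = ((-1486 + (14 + 729)) + 5)/(3840 + 3247) = ((-1486 + 743) + 5)/7087 = (-743 + 5)*(1/7087) = -738*1/7087 = -738/7087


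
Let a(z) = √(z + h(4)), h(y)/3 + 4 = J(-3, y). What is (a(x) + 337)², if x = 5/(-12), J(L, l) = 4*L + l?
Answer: (2022 + I*√1311)²/36 ≈ 1.1353e+5 + 4067.3*I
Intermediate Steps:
J(L, l) = l + 4*L
x = -5/12 (x = 5*(-1/12) = -5/12 ≈ -0.41667)
h(y) = -48 + 3*y (h(y) = -12 + 3*(y + 4*(-3)) = -12 + 3*(y - 12) = -12 + 3*(-12 + y) = -12 + (-36 + 3*y) = -48 + 3*y)
a(z) = √(-36 + z) (a(z) = √(z + (-48 + 3*4)) = √(z + (-48 + 12)) = √(z - 36) = √(-36 + z))
(a(x) + 337)² = (√(-36 - 5/12) + 337)² = (√(-437/12) + 337)² = (I*√1311/6 + 337)² = (337 + I*√1311/6)²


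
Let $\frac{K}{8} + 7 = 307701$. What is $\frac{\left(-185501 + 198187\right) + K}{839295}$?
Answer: $\frac{824746}{279765} \approx 2.948$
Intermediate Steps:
$K = 2461552$ ($K = -56 + 8 \cdot 307701 = -56 + 2461608 = 2461552$)
$\frac{\left(-185501 + 198187\right) + K}{839295} = \frac{\left(-185501 + 198187\right) + 2461552}{839295} = \left(12686 + 2461552\right) \frac{1}{839295} = 2474238 \cdot \frac{1}{839295} = \frac{824746}{279765}$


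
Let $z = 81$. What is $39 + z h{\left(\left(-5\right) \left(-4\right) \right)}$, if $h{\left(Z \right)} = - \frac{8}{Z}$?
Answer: $\frac{33}{5} \approx 6.6$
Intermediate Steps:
$39 + z h{\left(\left(-5\right) \left(-4\right) \right)} = 39 + 81 \left(- \frac{8}{\left(-5\right) \left(-4\right)}\right) = 39 + 81 \left(- \frac{8}{20}\right) = 39 + 81 \left(\left(-8\right) \frac{1}{20}\right) = 39 + 81 \left(- \frac{2}{5}\right) = 39 - \frac{162}{5} = \frac{33}{5}$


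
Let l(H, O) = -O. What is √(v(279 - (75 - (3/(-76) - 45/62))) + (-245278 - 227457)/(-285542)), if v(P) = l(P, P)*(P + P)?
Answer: I*√9346471226512525701082/336368476 ≈ 287.41*I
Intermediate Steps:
v(P) = -2*P² (v(P) = (-P)*(P + P) = (-P)*(2*P) = -2*P²)
√(v(279 - (75 - (3/(-76) - 45/62))) + (-245278 - 227457)/(-285542)) = √(-2*(279 - (75 - (3/(-76) - 45/62)))² + (-245278 - 227457)/(-285542)) = √(-2*(279 - (75 - (3*(-1/76) - 45*1/62)))² - 472735*(-1/285542)) = √(-2*(279 - (75 - (-3/76 - 45/62)))² + 472735/285542) = √(-2*(279 - (75 - 1*(-1803/2356)))² + 472735/285542) = √(-2*(279 - (75 + 1803/2356))² + 472735/285542) = √(-2*(279 - 1*178503/2356)² + 472735/285542) = √(-2*(279 - 178503/2356)² + 472735/285542) = √(-2*(478821/2356)² + 472735/285542) = √(-2*229269550041/5550736 + 472735/285542) = √(-229269550041/2775368 + 472735/285542) = √(-32732386922107871/396242064728) = I*√9346471226512525701082/336368476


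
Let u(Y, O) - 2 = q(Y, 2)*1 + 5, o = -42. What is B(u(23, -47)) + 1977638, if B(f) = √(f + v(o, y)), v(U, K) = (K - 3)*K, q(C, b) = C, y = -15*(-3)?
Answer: 1977638 + 8*√30 ≈ 1.9777e+6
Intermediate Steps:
y = 45
u(Y, O) = 7 + Y (u(Y, O) = 2 + (Y*1 + 5) = 2 + (Y + 5) = 2 + (5 + Y) = 7 + Y)
v(U, K) = K*(-3 + K) (v(U, K) = (-3 + K)*K = K*(-3 + K))
B(f) = √(1890 + f) (B(f) = √(f + 45*(-3 + 45)) = √(f + 45*42) = √(f + 1890) = √(1890 + f))
B(u(23, -47)) + 1977638 = √(1890 + (7 + 23)) + 1977638 = √(1890 + 30) + 1977638 = √1920 + 1977638 = 8*√30 + 1977638 = 1977638 + 8*√30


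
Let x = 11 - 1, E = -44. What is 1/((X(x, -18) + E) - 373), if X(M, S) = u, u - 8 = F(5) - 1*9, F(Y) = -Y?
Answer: -1/423 ≈ -0.0023641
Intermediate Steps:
x = 10
u = -6 (u = 8 + (-1*5 - 1*9) = 8 + (-5 - 9) = 8 - 14 = -6)
X(M, S) = -6
1/((X(x, -18) + E) - 373) = 1/((-6 - 44) - 373) = 1/(-50 - 373) = 1/(-423) = -1/423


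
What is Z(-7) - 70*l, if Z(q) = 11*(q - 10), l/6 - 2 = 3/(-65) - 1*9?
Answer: 36041/13 ≈ 2772.4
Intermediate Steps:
l = -2748/65 (l = 12 + 6*(3/(-65) - 1*9) = 12 + 6*(3*(-1/65) - 9) = 12 + 6*(-3/65 - 9) = 12 + 6*(-588/65) = 12 - 3528/65 = -2748/65 ≈ -42.277)
Z(q) = -110 + 11*q (Z(q) = 11*(-10 + q) = -110 + 11*q)
Z(-7) - 70*l = (-110 + 11*(-7)) - 70*(-2748/65) = (-110 - 77) + 38472/13 = -187 + 38472/13 = 36041/13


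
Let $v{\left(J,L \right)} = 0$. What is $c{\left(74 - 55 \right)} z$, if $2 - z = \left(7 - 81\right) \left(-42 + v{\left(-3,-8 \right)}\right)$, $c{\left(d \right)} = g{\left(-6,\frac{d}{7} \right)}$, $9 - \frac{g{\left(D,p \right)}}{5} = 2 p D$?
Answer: $- \frac{4519230}{7} \approx -6.456 \cdot 10^{5}$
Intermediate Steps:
$g{\left(D,p \right)} = 45 - 10 D p$ ($g{\left(D,p \right)} = 45 - 5 \cdot 2 p D = 45 - 5 \cdot 2 D p = 45 - 10 D p$)
$c{\left(d \right)} = 45 + \frac{60 d}{7}$ ($c{\left(d \right)} = 45 - - 60 \frac{d}{7} = 45 + \frac{60 d}{7}$)
$z = -3106$ ($z = 2 - \left(7 - 81\right) \left(-42 + 0\right) = 2 - \left(-74\right) \left(-42\right) = 2 - 3108 = -3106$)
$c{\left(74 - 55 \right)} z = \left(45 + \frac{60 \left(74 - 55\right)}{7}\right) \left(-3106\right) = \left(45 + \frac{60}{7} \cdot 19\right) \left(-3106\right) = \left(45 + \frac{1140}{7}\right) \left(-3106\right) = \frac{1455}{7} \left(-3106\right) = - \frac{4519230}{7}$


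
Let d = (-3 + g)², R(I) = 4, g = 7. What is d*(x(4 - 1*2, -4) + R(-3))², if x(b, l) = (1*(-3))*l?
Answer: 4096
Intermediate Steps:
x(b, l) = -3*l
d = 16 (d = (-3 + 7)² = 4² = 16)
d*(x(4 - 1*2, -4) + R(-3))² = 16*(-3*(-4) + 4)² = 16*(12 + 4)² = 16*16² = 16*256 = 4096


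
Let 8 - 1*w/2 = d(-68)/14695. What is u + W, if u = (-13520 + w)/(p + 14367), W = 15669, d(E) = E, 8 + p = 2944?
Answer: 362174577111/23115235 ≈ 15668.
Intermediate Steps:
p = 2936 (p = -8 + 2944 = 2936)
w = 235256/14695 (w = 16 - (-136)/14695 = 16 - 2*(-68/14695) = 16 + 136/14695 = 235256/14695 ≈ 16.009)
u = -18040104/23115235 (u = (-13520 + 235256/14695)/(2936 + 14367) = -198441144/14695/17303 = -198441144/14695*1/17303 = -18040104/23115235 ≈ -0.78044)
u + W = -18040104/23115235 + 15669 = 362174577111/23115235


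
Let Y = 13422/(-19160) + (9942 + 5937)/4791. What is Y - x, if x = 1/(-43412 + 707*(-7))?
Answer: 1933946203013/739887512860 ≈ 2.6138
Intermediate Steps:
Y = 39989473/15299260 (Y = 13422*(-1/19160) + 15879*(1/4791) = -6711/9580 + 5293/1597 = 39989473/15299260 ≈ 2.6138)
x = -1/48361 (x = 1/(-43412 - 4949) = 1/(-48361) = -1/48361 ≈ -2.0678e-5)
Y - x = 39989473/15299260 - 1*(-1/48361) = 39989473/15299260 + 1/48361 = 1933946203013/739887512860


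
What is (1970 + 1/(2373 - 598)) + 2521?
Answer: 7971526/1775 ≈ 4491.0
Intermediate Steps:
(1970 + 1/(2373 - 598)) + 2521 = (1970 + 1/1775) + 2521 = 3496751/1775 + 2521 = 7971526/1775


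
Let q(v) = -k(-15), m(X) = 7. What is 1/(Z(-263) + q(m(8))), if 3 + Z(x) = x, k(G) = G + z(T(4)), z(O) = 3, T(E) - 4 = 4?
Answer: -1/254 ≈ -0.0039370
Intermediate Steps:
T(E) = 8 (T(E) = 4 + 4 = 8)
k(G) = 3 + G (k(G) = G + 3 = 3 + G)
Z(x) = -3 + x
q(v) = 12 (q(v) = -(3 - 15) = -1*(-12) = 12)
1/(Z(-263) + q(m(8))) = 1/((-3 - 263) + 12) = 1/(-266 + 12) = 1/(-254) = -1/254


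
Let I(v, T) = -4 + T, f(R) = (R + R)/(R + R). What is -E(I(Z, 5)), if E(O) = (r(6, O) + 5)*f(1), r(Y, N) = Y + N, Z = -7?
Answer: -12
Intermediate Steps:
r(Y, N) = N + Y
f(R) = 1 (f(R) = (2*R)/((2*R)) = (2*R)*(1/(2*R)) = 1)
E(O) = 11 + O (E(O) = ((O + 6) + 5)*1 = ((6 + O) + 5)*1 = (11 + O)*1 = 11 + O)
-E(I(Z, 5)) = -(11 + (-4 + 5)) = -(11 + 1) = -1*12 = -12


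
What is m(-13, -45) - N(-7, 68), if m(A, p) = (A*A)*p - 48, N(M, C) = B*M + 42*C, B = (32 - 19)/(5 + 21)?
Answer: -21011/2 ≈ -10506.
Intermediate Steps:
B = ½ (B = 13/26 = 13*(1/26) = ½ ≈ 0.50000)
N(M, C) = M/2 + 42*C
m(A, p) = -48 + p*A² (m(A, p) = A²*p - 48 = p*A² - 48 = -48 + p*A²)
m(-13, -45) - N(-7, 68) = (-48 - 45*(-13)²) - ((½)*(-7) + 42*68) = (-48 - 45*169) - (-7/2 + 2856) = (-48 - 7605) - 1*5705/2 = -7653 - 5705/2 = -21011/2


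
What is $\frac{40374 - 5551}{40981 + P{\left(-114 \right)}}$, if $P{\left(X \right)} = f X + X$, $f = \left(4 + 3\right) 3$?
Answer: $\frac{34823}{38473} \approx 0.90513$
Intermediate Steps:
$f = 21$ ($f = 7 \cdot 3 = 21$)
$P{\left(X \right)} = 22 X$ ($P{\left(X \right)} = 21 X + X = 22 X$)
$\frac{40374 - 5551}{40981 + P{\left(-114 \right)}} = \frac{40374 - 5551}{40981 + 22 \left(-114\right)} = \frac{34823}{40981 - 2508} = \frac{34823}{38473}$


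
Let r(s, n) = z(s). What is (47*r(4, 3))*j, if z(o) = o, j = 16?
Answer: 3008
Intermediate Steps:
r(s, n) = s
(47*r(4, 3))*j = (47*4)*16 = 188*16 = 3008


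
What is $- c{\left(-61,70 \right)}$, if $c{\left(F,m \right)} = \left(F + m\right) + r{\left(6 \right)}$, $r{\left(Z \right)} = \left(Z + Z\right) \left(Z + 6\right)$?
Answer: $-153$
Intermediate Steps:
$r{\left(Z \right)} = 2 Z \left(6 + Z\right)$
$c{\left(F,m \right)} = 144 + F + m$ ($c{\left(F,m \right)} = \left(F + m\right) + 2 \cdot 6 \left(6 + 6\right) = \left(F + m\right) + 2 \cdot 6 \cdot 12 = \left(F + m\right) + 144 = 144 + F + m$)
$- c{\left(-61,70 \right)} = - (144 - 61 + 70) = \left(-1\right) 153 = -153$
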